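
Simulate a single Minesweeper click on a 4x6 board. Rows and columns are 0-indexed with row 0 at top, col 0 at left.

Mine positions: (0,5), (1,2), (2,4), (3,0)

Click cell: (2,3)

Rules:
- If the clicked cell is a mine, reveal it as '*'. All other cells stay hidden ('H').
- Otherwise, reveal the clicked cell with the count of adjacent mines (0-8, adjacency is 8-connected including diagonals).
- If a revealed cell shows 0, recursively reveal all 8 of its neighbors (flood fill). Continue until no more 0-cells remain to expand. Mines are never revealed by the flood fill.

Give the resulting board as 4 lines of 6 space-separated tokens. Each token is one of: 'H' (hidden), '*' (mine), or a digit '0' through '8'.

H H H H H H
H H H H H H
H H H 2 H H
H H H H H H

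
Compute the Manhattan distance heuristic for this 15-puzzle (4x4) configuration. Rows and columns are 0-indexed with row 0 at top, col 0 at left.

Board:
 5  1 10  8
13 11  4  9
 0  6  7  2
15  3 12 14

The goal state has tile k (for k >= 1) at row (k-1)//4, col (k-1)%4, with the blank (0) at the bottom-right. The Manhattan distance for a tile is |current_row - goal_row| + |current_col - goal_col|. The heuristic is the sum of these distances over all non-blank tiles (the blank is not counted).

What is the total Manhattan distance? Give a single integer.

Tile 5: at (0,0), goal (1,0), distance |0-1|+|0-0| = 1
Tile 1: at (0,1), goal (0,0), distance |0-0|+|1-0| = 1
Tile 10: at (0,2), goal (2,1), distance |0-2|+|2-1| = 3
Tile 8: at (0,3), goal (1,3), distance |0-1|+|3-3| = 1
Tile 13: at (1,0), goal (3,0), distance |1-3|+|0-0| = 2
Tile 11: at (1,1), goal (2,2), distance |1-2|+|1-2| = 2
Tile 4: at (1,2), goal (0,3), distance |1-0|+|2-3| = 2
Tile 9: at (1,3), goal (2,0), distance |1-2|+|3-0| = 4
Tile 6: at (2,1), goal (1,1), distance |2-1|+|1-1| = 1
Tile 7: at (2,2), goal (1,2), distance |2-1|+|2-2| = 1
Tile 2: at (2,3), goal (0,1), distance |2-0|+|3-1| = 4
Tile 15: at (3,0), goal (3,2), distance |3-3|+|0-2| = 2
Tile 3: at (3,1), goal (0,2), distance |3-0|+|1-2| = 4
Tile 12: at (3,2), goal (2,3), distance |3-2|+|2-3| = 2
Tile 14: at (3,3), goal (3,1), distance |3-3|+|3-1| = 2
Sum: 1 + 1 + 3 + 1 + 2 + 2 + 2 + 4 + 1 + 1 + 4 + 2 + 4 + 2 + 2 = 32

Answer: 32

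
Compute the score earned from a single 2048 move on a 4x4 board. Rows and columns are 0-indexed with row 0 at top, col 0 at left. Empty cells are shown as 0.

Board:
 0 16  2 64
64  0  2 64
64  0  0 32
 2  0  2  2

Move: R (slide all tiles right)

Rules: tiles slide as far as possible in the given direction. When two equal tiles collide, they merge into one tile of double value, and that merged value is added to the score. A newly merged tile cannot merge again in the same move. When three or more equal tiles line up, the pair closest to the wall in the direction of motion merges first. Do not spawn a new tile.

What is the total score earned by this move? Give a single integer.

Answer: 4

Derivation:
Slide right:
row 0: [0, 16, 2, 64] -> [0, 16, 2, 64]  score +0 (running 0)
row 1: [64, 0, 2, 64] -> [0, 64, 2, 64]  score +0 (running 0)
row 2: [64, 0, 0, 32] -> [0, 0, 64, 32]  score +0 (running 0)
row 3: [2, 0, 2, 2] -> [0, 0, 2, 4]  score +4 (running 4)
Board after move:
 0 16  2 64
 0 64  2 64
 0  0 64 32
 0  0  2  4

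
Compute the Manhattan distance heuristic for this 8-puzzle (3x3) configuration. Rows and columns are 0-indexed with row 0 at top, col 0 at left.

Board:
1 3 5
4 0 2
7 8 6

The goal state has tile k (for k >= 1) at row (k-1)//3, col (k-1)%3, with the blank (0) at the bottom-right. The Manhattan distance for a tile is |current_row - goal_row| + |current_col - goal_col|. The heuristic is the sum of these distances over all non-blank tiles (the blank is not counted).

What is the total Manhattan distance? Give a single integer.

Tile 1: at (0,0), goal (0,0), distance |0-0|+|0-0| = 0
Tile 3: at (0,1), goal (0,2), distance |0-0|+|1-2| = 1
Tile 5: at (0,2), goal (1,1), distance |0-1|+|2-1| = 2
Tile 4: at (1,0), goal (1,0), distance |1-1|+|0-0| = 0
Tile 2: at (1,2), goal (0,1), distance |1-0|+|2-1| = 2
Tile 7: at (2,0), goal (2,0), distance |2-2|+|0-0| = 0
Tile 8: at (2,1), goal (2,1), distance |2-2|+|1-1| = 0
Tile 6: at (2,2), goal (1,2), distance |2-1|+|2-2| = 1
Sum: 0 + 1 + 2 + 0 + 2 + 0 + 0 + 1 = 6

Answer: 6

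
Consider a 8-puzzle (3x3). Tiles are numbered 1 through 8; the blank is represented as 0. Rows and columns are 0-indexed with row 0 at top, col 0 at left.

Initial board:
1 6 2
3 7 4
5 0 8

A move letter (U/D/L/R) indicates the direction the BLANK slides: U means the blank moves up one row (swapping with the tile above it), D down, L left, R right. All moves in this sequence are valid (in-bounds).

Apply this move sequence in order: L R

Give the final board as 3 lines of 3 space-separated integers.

Answer: 1 6 2
3 7 4
5 0 8

Derivation:
After move 1 (L):
1 6 2
3 7 4
0 5 8

After move 2 (R):
1 6 2
3 7 4
5 0 8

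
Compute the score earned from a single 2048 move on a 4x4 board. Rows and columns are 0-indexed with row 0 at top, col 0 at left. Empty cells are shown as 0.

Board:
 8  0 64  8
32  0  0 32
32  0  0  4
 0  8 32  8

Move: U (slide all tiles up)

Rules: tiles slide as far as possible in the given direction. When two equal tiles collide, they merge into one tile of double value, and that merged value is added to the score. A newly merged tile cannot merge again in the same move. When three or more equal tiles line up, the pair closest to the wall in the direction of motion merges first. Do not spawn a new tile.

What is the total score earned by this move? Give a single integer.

Answer: 64

Derivation:
Slide up:
col 0: [8, 32, 32, 0] -> [8, 64, 0, 0]  score +64 (running 64)
col 1: [0, 0, 0, 8] -> [8, 0, 0, 0]  score +0 (running 64)
col 2: [64, 0, 0, 32] -> [64, 32, 0, 0]  score +0 (running 64)
col 3: [8, 32, 4, 8] -> [8, 32, 4, 8]  score +0 (running 64)
Board after move:
 8  8 64  8
64  0 32 32
 0  0  0  4
 0  0  0  8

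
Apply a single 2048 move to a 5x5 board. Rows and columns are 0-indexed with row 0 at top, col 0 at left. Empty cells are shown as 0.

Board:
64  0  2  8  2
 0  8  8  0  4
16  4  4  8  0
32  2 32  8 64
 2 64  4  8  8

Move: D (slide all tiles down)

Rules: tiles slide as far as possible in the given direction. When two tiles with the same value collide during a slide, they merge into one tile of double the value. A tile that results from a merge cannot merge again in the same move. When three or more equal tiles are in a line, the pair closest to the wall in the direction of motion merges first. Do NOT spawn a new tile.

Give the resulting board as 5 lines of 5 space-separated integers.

Answer:  0  0  2  0  0
64  8  8  0  2
16  4  4  0  4
32  2 32 16 64
 2 64  4 16  8

Derivation:
Slide down:
col 0: [64, 0, 16, 32, 2] -> [0, 64, 16, 32, 2]
col 1: [0, 8, 4, 2, 64] -> [0, 8, 4, 2, 64]
col 2: [2, 8, 4, 32, 4] -> [2, 8, 4, 32, 4]
col 3: [8, 0, 8, 8, 8] -> [0, 0, 0, 16, 16]
col 4: [2, 4, 0, 64, 8] -> [0, 2, 4, 64, 8]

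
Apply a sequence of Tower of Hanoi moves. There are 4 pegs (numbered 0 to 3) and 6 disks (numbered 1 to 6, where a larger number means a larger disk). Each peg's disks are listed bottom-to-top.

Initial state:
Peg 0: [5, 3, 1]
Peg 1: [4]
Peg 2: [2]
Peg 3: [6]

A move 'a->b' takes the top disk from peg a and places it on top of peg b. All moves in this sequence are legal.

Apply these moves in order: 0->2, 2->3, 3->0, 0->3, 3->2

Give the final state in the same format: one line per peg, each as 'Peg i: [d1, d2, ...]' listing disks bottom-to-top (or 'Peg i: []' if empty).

Answer: Peg 0: [5, 3]
Peg 1: [4]
Peg 2: [2, 1]
Peg 3: [6]

Derivation:
After move 1 (0->2):
Peg 0: [5, 3]
Peg 1: [4]
Peg 2: [2, 1]
Peg 3: [6]

After move 2 (2->3):
Peg 0: [5, 3]
Peg 1: [4]
Peg 2: [2]
Peg 3: [6, 1]

After move 3 (3->0):
Peg 0: [5, 3, 1]
Peg 1: [4]
Peg 2: [2]
Peg 3: [6]

After move 4 (0->3):
Peg 0: [5, 3]
Peg 1: [4]
Peg 2: [2]
Peg 3: [6, 1]

After move 5 (3->2):
Peg 0: [5, 3]
Peg 1: [4]
Peg 2: [2, 1]
Peg 3: [6]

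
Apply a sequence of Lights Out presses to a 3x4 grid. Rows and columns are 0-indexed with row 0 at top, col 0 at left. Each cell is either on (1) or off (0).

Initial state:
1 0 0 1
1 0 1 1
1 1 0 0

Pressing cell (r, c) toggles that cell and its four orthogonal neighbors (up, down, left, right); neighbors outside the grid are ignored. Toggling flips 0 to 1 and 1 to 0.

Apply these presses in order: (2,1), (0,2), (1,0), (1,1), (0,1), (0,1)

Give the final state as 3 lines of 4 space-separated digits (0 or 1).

Answer: 0 0 1 0
1 1 1 1
1 1 1 0

Derivation:
After press 1 at (2,1):
1 0 0 1
1 1 1 1
0 0 1 0

After press 2 at (0,2):
1 1 1 0
1 1 0 1
0 0 1 0

After press 3 at (1,0):
0 1 1 0
0 0 0 1
1 0 1 0

After press 4 at (1,1):
0 0 1 0
1 1 1 1
1 1 1 0

After press 5 at (0,1):
1 1 0 0
1 0 1 1
1 1 1 0

After press 6 at (0,1):
0 0 1 0
1 1 1 1
1 1 1 0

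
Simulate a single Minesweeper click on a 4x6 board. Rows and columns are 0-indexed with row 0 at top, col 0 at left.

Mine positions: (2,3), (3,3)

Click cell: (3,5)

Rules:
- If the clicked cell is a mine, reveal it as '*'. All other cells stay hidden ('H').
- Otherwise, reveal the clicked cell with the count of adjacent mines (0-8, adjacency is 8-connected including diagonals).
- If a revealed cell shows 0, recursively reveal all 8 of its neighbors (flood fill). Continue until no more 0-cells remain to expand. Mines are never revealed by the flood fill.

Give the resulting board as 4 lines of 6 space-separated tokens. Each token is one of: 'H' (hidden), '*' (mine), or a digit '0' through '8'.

0 0 0 0 0 0
0 0 1 1 1 0
0 0 2 H 2 0
0 0 2 H 2 0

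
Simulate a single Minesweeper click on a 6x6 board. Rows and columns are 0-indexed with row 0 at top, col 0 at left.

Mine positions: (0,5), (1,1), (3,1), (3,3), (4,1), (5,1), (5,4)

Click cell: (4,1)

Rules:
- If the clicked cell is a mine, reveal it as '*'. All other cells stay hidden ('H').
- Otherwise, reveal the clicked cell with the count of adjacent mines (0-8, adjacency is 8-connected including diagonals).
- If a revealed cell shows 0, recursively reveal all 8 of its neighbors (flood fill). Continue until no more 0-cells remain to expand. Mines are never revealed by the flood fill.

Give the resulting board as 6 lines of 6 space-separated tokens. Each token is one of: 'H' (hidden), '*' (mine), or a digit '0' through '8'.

H H H H H H
H H H H H H
H H H H H H
H H H H H H
H * H H H H
H H H H H H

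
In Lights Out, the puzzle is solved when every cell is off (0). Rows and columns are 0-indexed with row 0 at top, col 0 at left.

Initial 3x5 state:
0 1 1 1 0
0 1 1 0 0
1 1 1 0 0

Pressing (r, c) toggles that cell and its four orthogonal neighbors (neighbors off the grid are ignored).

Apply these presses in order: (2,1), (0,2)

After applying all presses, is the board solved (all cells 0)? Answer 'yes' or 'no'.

Answer: yes

Derivation:
After press 1 at (2,1):
0 1 1 1 0
0 0 1 0 0
0 0 0 0 0

After press 2 at (0,2):
0 0 0 0 0
0 0 0 0 0
0 0 0 0 0

Lights still on: 0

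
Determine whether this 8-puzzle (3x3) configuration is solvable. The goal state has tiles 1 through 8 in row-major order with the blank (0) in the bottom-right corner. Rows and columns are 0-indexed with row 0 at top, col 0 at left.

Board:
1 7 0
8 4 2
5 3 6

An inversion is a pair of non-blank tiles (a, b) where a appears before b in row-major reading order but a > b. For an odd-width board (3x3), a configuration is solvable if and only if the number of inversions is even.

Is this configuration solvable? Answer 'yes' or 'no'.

Inversions (pairs i<j in row-major order where tile[i] > tile[j] > 0): 13
13 is odd, so the puzzle is not solvable.

Answer: no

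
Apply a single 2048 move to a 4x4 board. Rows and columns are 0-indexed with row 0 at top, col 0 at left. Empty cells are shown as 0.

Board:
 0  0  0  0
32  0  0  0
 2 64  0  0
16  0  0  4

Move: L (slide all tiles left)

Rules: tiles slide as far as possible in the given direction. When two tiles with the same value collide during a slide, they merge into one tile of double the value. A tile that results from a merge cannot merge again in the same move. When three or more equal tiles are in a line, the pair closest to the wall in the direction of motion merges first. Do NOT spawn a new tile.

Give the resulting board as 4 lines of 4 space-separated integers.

Answer:  0  0  0  0
32  0  0  0
 2 64  0  0
16  4  0  0

Derivation:
Slide left:
row 0: [0, 0, 0, 0] -> [0, 0, 0, 0]
row 1: [32, 0, 0, 0] -> [32, 0, 0, 0]
row 2: [2, 64, 0, 0] -> [2, 64, 0, 0]
row 3: [16, 0, 0, 4] -> [16, 4, 0, 0]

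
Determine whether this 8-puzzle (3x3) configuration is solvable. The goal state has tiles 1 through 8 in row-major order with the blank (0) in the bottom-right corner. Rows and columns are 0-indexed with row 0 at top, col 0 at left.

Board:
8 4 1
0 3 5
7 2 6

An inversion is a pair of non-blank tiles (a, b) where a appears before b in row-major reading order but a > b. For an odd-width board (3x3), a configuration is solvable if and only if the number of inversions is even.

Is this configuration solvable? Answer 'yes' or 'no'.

Inversions (pairs i<j in row-major order where tile[i] > tile[j] > 0): 14
14 is even, so the puzzle is solvable.

Answer: yes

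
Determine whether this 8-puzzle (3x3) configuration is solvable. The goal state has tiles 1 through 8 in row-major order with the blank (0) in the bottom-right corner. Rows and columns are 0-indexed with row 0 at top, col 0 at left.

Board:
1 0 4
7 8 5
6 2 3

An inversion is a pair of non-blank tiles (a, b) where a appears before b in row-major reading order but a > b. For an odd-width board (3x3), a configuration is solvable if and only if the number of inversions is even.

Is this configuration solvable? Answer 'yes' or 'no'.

Answer: yes

Derivation:
Inversions (pairs i<j in row-major order where tile[i] > tile[j] > 0): 14
14 is even, so the puzzle is solvable.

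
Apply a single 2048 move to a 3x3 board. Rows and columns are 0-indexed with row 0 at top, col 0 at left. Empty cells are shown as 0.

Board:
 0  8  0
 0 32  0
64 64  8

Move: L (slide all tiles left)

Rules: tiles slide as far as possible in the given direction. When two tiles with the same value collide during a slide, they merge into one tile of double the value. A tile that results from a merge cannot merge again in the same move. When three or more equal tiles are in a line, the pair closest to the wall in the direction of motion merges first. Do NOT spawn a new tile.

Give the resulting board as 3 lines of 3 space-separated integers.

Slide left:
row 0: [0, 8, 0] -> [8, 0, 0]
row 1: [0, 32, 0] -> [32, 0, 0]
row 2: [64, 64, 8] -> [128, 8, 0]

Answer:   8   0   0
 32   0   0
128   8   0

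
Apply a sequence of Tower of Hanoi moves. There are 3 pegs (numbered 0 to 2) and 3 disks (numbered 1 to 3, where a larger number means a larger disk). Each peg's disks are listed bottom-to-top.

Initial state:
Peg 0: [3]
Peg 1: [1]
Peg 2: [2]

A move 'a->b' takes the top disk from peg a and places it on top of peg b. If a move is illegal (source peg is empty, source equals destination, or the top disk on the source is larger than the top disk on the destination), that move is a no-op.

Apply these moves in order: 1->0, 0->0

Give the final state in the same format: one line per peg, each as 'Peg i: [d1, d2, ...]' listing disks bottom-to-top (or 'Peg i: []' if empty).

After move 1 (1->0):
Peg 0: [3, 1]
Peg 1: []
Peg 2: [2]

After move 2 (0->0):
Peg 0: [3, 1]
Peg 1: []
Peg 2: [2]

Answer: Peg 0: [3, 1]
Peg 1: []
Peg 2: [2]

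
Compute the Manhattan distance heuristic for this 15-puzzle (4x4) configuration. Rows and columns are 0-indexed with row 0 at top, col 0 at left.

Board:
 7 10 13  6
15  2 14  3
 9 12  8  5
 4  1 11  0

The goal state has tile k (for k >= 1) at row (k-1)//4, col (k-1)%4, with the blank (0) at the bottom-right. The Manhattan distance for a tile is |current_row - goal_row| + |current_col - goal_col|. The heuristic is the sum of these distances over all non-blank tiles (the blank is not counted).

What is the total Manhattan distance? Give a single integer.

Tile 7: at (0,0), goal (1,2), distance |0-1|+|0-2| = 3
Tile 10: at (0,1), goal (2,1), distance |0-2|+|1-1| = 2
Tile 13: at (0,2), goal (3,0), distance |0-3|+|2-0| = 5
Tile 6: at (0,3), goal (1,1), distance |0-1|+|3-1| = 3
Tile 15: at (1,0), goal (3,2), distance |1-3|+|0-2| = 4
Tile 2: at (1,1), goal (0,1), distance |1-0|+|1-1| = 1
Tile 14: at (1,2), goal (3,1), distance |1-3|+|2-1| = 3
Tile 3: at (1,3), goal (0,2), distance |1-0|+|3-2| = 2
Tile 9: at (2,0), goal (2,0), distance |2-2|+|0-0| = 0
Tile 12: at (2,1), goal (2,3), distance |2-2|+|1-3| = 2
Tile 8: at (2,2), goal (1,3), distance |2-1|+|2-3| = 2
Tile 5: at (2,3), goal (1,0), distance |2-1|+|3-0| = 4
Tile 4: at (3,0), goal (0,3), distance |3-0|+|0-3| = 6
Tile 1: at (3,1), goal (0,0), distance |3-0|+|1-0| = 4
Tile 11: at (3,2), goal (2,2), distance |3-2|+|2-2| = 1
Sum: 3 + 2 + 5 + 3 + 4 + 1 + 3 + 2 + 0 + 2 + 2 + 4 + 6 + 4 + 1 = 42

Answer: 42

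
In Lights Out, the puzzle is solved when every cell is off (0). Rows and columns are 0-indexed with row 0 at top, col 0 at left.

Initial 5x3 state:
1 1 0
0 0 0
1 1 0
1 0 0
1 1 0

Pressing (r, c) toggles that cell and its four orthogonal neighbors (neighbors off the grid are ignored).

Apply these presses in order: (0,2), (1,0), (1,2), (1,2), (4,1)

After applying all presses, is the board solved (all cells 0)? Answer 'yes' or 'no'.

Answer: no

Derivation:
After press 1 at (0,2):
1 0 1
0 0 1
1 1 0
1 0 0
1 1 0

After press 2 at (1,0):
0 0 1
1 1 1
0 1 0
1 0 0
1 1 0

After press 3 at (1,2):
0 0 0
1 0 0
0 1 1
1 0 0
1 1 0

After press 4 at (1,2):
0 0 1
1 1 1
0 1 0
1 0 0
1 1 0

After press 5 at (4,1):
0 0 1
1 1 1
0 1 0
1 1 0
0 0 1

Lights still on: 8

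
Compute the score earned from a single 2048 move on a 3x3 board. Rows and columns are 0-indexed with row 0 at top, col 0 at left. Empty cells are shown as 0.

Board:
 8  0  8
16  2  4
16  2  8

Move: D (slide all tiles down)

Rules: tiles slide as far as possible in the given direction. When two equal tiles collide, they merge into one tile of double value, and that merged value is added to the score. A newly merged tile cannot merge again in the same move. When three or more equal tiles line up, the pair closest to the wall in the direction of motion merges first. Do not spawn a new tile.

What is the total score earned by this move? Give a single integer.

Slide down:
col 0: [8, 16, 16] -> [0, 8, 32]  score +32 (running 32)
col 1: [0, 2, 2] -> [0, 0, 4]  score +4 (running 36)
col 2: [8, 4, 8] -> [8, 4, 8]  score +0 (running 36)
Board after move:
 0  0  8
 8  0  4
32  4  8

Answer: 36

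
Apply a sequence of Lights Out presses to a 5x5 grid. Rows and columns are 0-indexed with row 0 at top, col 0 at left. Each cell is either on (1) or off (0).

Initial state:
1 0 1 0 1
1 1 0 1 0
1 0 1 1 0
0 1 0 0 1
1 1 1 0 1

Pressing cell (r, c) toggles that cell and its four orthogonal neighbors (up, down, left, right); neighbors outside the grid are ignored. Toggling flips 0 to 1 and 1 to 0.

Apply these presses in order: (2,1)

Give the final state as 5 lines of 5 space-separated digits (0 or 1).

Answer: 1 0 1 0 1
1 0 0 1 0
0 1 0 1 0
0 0 0 0 1
1 1 1 0 1

Derivation:
After press 1 at (2,1):
1 0 1 0 1
1 0 0 1 0
0 1 0 1 0
0 0 0 0 1
1 1 1 0 1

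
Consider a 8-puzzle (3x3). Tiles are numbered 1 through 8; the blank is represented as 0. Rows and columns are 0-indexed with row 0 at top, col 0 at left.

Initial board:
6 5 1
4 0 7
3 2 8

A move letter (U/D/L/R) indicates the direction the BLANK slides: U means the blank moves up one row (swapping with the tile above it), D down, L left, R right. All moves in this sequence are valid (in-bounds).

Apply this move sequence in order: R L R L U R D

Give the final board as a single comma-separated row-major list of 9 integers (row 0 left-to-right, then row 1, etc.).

After move 1 (R):
6 5 1
4 7 0
3 2 8

After move 2 (L):
6 5 1
4 0 7
3 2 8

After move 3 (R):
6 5 1
4 7 0
3 2 8

After move 4 (L):
6 5 1
4 0 7
3 2 8

After move 5 (U):
6 0 1
4 5 7
3 2 8

After move 6 (R):
6 1 0
4 5 7
3 2 8

After move 7 (D):
6 1 7
4 5 0
3 2 8

Answer: 6, 1, 7, 4, 5, 0, 3, 2, 8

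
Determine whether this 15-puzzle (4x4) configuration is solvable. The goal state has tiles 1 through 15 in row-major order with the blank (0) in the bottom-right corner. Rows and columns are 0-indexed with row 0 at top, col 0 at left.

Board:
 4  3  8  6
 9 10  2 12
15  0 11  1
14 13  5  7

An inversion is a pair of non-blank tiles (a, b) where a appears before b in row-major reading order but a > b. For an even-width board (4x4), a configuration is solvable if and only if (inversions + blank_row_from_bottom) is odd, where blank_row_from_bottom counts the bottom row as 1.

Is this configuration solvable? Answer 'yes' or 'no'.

Inversions: 40
Blank is in row 2 (0-indexed from top), which is row 2 counting from the bottom (bottom = 1).
40 + 2 = 42, which is even, so the puzzle is not solvable.

Answer: no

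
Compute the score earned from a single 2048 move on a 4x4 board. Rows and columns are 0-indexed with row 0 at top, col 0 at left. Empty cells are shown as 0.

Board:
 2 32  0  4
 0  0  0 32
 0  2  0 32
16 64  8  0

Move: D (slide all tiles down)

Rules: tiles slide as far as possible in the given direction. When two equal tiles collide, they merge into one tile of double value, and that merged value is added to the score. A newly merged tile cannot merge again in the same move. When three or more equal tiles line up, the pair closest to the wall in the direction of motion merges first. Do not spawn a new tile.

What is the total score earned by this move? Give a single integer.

Slide down:
col 0: [2, 0, 0, 16] -> [0, 0, 2, 16]  score +0 (running 0)
col 1: [32, 0, 2, 64] -> [0, 32, 2, 64]  score +0 (running 0)
col 2: [0, 0, 0, 8] -> [0, 0, 0, 8]  score +0 (running 0)
col 3: [4, 32, 32, 0] -> [0, 0, 4, 64]  score +64 (running 64)
Board after move:
 0  0  0  0
 0 32  0  0
 2  2  0  4
16 64  8 64

Answer: 64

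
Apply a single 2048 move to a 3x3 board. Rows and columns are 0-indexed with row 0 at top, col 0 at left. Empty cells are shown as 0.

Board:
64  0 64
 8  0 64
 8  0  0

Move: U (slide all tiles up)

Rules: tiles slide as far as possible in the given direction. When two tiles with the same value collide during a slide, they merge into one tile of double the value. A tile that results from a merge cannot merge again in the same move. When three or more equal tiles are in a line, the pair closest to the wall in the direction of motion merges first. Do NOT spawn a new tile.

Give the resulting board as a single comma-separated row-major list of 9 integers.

Slide up:
col 0: [64, 8, 8] -> [64, 16, 0]
col 1: [0, 0, 0] -> [0, 0, 0]
col 2: [64, 64, 0] -> [128, 0, 0]

Answer: 64, 0, 128, 16, 0, 0, 0, 0, 0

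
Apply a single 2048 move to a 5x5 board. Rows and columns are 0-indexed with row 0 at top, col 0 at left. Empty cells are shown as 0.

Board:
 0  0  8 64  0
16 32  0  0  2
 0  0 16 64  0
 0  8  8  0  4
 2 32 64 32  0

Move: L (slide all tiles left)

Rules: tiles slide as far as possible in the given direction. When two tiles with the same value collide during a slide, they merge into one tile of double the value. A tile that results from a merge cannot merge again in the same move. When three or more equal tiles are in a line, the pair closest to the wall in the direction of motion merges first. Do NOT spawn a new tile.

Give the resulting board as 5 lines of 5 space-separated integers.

Slide left:
row 0: [0, 0, 8, 64, 0] -> [8, 64, 0, 0, 0]
row 1: [16, 32, 0, 0, 2] -> [16, 32, 2, 0, 0]
row 2: [0, 0, 16, 64, 0] -> [16, 64, 0, 0, 0]
row 3: [0, 8, 8, 0, 4] -> [16, 4, 0, 0, 0]
row 4: [2, 32, 64, 32, 0] -> [2, 32, 64, 32, 0]

Answer:  8 64  0  0  0
16 32  2  0  0
16 64  0  0  0
16  4  0  0  0
 2 32 64 32  0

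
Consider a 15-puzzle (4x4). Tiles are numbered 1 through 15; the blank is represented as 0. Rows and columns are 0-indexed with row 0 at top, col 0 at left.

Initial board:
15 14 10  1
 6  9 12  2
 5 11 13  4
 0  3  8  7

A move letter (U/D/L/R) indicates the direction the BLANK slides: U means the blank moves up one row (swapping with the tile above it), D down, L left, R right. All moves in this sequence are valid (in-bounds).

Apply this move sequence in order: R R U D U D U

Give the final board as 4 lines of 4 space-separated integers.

Answer: 15 14 10  1
 6  9 12  2
 5 11  0  4
 3  8 13  7

Derivation:
After move 1 (R):
15 14 10  1
 6  9 12  2
 5 11 13  4
 3  0  8  7

After move 2 (R):
15 14 10  1
 6  9 12  2
 5 11 13  4
 3  8  0  7

After move 3 (U):
15 14 10  1
 6  9 12  2
 5 11  0  4
 3  8 13  7

After move 4 (D):
15 14 10  1
 6  9 12  2
 5 11 13  4
 3  8  0  7

After move 5 (U):
15 14 10  1
 6  9 12  2
 5 11  0  4
 3  8 13  7

After move 6 (D):
15 14 10  1
 6  9 12  2
 5 11 13  4
 3  8  0  7

After move 7 (U):
15 14 10  1
 6  9 12  2
 5 11  0  4
 3  8 13  7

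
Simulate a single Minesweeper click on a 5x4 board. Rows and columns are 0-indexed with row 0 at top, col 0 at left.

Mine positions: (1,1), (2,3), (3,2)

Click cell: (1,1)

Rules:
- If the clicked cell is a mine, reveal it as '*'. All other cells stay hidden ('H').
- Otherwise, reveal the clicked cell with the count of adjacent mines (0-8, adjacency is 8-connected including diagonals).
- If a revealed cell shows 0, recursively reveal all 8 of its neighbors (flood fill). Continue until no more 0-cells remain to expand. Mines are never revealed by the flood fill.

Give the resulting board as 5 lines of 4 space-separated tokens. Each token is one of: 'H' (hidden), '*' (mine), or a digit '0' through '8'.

H H H H
H * H H
H H H H
H H H H
H H H H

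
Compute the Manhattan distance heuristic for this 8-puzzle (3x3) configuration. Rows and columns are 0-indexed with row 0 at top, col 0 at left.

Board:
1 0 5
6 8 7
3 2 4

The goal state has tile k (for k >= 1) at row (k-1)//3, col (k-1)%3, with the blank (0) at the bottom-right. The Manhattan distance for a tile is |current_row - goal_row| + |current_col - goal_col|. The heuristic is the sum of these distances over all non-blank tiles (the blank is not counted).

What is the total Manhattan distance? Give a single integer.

Tile 1: (0,0)->(0,0) = 0
Tile 5: (0,2)->(1,1) = 2
Tile 6: (1,0)->(1,2) = 2
Tile 8: (1,1)->(2,1) = 1
Tile 7: (1,2)->(2,0) = 3
Tile 3: (2,0)->(0,2) = 4
Tile 2: (2,1)->(0,1) = 2
Tile 4: (2,2)->(1,0) = 3
Sum: 0 + 2 + 2 + 1 + 3 + 4 + 2 + 3 = 17

Answer: 17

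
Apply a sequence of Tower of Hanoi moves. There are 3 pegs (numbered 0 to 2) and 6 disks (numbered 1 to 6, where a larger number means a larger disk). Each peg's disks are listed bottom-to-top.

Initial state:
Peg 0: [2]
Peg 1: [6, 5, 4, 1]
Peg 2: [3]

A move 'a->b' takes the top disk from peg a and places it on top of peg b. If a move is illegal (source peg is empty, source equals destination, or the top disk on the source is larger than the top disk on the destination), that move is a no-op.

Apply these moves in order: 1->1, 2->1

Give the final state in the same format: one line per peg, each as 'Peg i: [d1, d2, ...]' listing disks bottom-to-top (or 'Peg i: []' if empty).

Answer: Peg 0: [2]
Peg 1: [6, 5, 4, 1]
Peg 2: [3]

Derivation:
After move 1 (1->1):
Peg 0: [2]
Peg 1: [6, 5, 4, 1]
Peg 2: [3]

After move 2 (2->1):
Peg 0: [2]
Peg 1: [6, 5, 4, 1]
Peg 2: [3]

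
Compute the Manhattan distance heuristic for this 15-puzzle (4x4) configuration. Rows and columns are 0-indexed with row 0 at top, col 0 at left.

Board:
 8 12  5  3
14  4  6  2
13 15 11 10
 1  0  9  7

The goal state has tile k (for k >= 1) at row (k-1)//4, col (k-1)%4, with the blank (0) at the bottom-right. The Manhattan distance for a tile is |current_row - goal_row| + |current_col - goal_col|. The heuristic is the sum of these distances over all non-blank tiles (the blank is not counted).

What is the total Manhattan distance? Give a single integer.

Tile 8: (0,0)->(1,3) = 4
Tile 12: (0,1)->(2,3) = 4
Tile 5: (0,2)->(1,0) = 3
Tile 3: (0,3)->(0,2) = 1
Tile 14: (1,0)->(3,1) = 3
Tile 4: (1,1)->(0,3) = 3
Tile 6: (1,2)->(1,1) = 1
Tile 2: (1,3)->(0,1) = 3
Tile 13: (2,0)->(3,0) = 1
Tile 15: (2,1)->(3,2) = 2
Tile 11: (2,2)->(2,2) = 0
Tile 10: (2,3)->(2,1) = 2
Tile 1: (3,0)->(0,0) = 3
Tile 9: (3,2)->(2,0) = 3
Tile 7: (3,3)->(1,2) = 3
Sum: 4 + 4 + 3 + 1 + 3 + 3 + 1 + 3 + 1 + 2 + 0 + 2 + 3 + 3 + 3 = 36

Answer: 36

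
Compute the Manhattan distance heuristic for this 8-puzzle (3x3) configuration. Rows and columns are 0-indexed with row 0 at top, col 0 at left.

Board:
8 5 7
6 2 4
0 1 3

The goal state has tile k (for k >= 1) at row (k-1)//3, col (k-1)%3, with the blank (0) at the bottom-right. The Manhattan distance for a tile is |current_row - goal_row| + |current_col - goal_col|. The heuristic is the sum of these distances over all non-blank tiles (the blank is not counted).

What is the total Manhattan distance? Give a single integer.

Tile 8: (0,0)->(2,1) = 3
Tile 5: (0,1)->(1,1) = 1
Tile 7: (0,2)->(2,0) = 4
Tile 6: (1,0)->(1,2) = 2
Tile 2: (1,1)->(0,1) = 1
Tile 4: (1,2)->(1,0) = 2
Tile 1: (2,1)->(0,0) = 3
Tile 3: (2,2)->(0,2) = 2
Sum: 3 + 1 + 4 + 2 + 1 + 2 + 3 + 2 = 18

Answer: 18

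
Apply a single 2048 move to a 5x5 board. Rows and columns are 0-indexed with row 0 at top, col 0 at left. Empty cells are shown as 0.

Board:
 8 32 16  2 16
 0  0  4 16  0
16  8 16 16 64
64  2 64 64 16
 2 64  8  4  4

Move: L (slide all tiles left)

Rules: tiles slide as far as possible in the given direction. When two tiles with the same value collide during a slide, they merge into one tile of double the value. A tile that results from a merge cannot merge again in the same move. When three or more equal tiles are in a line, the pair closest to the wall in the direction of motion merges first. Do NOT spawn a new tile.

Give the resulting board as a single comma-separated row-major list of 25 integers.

Slide left:
row 0: [8, 32, 16, 2, 16] -> [8, 32, 16, 2, 16]
row 1: [0, 0, 4, 16, 0] -> [4, 16, 0, 0, 0]
row 2: [16, 8, 16, 16, 64] -> [16, 8, 32, 64, 0]
row 3: [64, 2, 64, 64, 16] -> [64, 2, 128, 16, 0]
row 4: [2, 64, 8, 4, 4] -> [2, 64, 8, 8, 0]

Answer: 8, 32, 16, 2, 16, 4, 16, 0, 0, 0, 16, 8, 32, 64, 0, 64, 2, 128, 16, 0, 2, 64, 8, 8, 0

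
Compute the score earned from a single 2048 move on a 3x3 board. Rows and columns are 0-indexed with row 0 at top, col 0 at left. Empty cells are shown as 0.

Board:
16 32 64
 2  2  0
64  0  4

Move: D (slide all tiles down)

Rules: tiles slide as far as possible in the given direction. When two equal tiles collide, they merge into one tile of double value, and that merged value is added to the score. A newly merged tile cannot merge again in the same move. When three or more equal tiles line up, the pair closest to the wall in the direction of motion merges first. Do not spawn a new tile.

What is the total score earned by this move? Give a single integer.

Slide down:
col 0: [16, 2, 64] -> [16, 2, 64]  score +0 (running 0)
col 1: [32, 2, 0] -> [0, 32, 2]  score +0 (running 0)
col 2: [64, 0, 4] -> [0, 64, 4]  score +0 (running 0)
Board after move:
16  0  0
 2 32 64
64  2  4

Answer: 0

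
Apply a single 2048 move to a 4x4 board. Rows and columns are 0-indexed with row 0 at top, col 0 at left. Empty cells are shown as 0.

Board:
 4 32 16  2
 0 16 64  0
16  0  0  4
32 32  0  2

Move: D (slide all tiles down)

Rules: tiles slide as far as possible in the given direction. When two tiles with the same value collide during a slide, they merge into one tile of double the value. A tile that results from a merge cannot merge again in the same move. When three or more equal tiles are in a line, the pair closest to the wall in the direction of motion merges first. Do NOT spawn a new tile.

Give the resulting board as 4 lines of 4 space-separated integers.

Slide down:
col 0: [4, 0, 16, 32] -> [0, 4, 16, 32]
col 1: [32, 16, 0, 32] -> [0, 32, 16, 32]
col 2: [16, 64, 0, 0] -> [0, 0, 16, 64]
col 3: [2, 0, 4, 2] -> [0, 2, 4, 2]

Answer:  0  0  0  0
 4 32  0  2
16 16 16  4
32 32 64  2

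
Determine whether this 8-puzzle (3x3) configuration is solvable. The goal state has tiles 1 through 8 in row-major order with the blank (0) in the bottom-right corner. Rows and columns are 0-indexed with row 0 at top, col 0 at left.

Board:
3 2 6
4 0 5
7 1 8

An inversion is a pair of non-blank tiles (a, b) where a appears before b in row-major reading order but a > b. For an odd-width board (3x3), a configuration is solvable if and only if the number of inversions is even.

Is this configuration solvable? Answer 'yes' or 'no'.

Answer: no

Derivation:
Inversions (pairs i<j in row-major order where tile[i] > tile[j] > 0): 9
9 is odd, so the puzzle is not solvable.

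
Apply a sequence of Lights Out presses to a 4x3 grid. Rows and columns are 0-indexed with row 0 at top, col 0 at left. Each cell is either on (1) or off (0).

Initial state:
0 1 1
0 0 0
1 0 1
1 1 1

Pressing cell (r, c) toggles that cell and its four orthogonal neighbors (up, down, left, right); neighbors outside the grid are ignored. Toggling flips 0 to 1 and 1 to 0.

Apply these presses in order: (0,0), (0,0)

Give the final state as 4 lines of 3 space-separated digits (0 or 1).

Answer: 0 1 1
0 0 0
1 0 1
1 1 1

Derivation:
After press 1 at (0,0):
1 0 1
1 0 0
1 0 1
1 1 1

After press 2 at (0,0):
0 1 1
0 0 0
1 0 1
1 1 1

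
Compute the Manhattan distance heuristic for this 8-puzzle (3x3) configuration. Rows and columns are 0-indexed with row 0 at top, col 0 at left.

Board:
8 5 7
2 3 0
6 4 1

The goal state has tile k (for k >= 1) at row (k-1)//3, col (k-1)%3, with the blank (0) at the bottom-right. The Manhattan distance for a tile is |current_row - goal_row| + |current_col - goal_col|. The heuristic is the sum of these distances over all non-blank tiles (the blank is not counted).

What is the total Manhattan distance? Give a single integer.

Tile 8: (0,0)->(2,1) = 3
Tile 5: (0,1)->(1,1) = 1
Tile 7: (0,2)->(2,0) = 4
Tile 2: (1,0)->(0,1) = 2
Tile 3: (1,1)->(0,2) = 2
Tile 6: (2,0)->(1,2) = 3
Tile 4: (2,1)->(1,0) = 2
Tile 1: (2,2)->(0,0) = 4
Sum: 3 + 1 + 4 + 2 + 2 + 3 + 2 + 4 = 21

Answer: 21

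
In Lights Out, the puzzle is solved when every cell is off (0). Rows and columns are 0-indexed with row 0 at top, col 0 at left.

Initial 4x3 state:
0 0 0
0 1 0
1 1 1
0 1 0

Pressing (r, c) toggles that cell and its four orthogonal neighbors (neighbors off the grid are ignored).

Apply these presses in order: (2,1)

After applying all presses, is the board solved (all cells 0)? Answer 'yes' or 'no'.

After press 1 at (2,1):
0 0 0
0 0 0
0 0 0
0 0 0

Lights still on: 0

Answer: yes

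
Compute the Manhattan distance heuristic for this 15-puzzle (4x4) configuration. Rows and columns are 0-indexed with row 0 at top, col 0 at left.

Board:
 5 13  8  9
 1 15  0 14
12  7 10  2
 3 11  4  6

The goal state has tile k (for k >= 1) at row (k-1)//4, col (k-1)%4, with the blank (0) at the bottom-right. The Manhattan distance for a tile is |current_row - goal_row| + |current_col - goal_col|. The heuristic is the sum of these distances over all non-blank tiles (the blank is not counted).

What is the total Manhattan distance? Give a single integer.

Tile 5: at (0,0), goal (1,0), distance |0-1|+|0-0| = 1
Tile 13: at (0,1), goal (3,0), distance |0-3|+|1-0| = 4
Tile 8: at (0,2), goal (1,3), distance |0-1|+|2-3| = 2
Tile 9: at (0,3), goal (2,0), distance |0-2|+|3-0| = 5
Tile 1: at (1,0), goal (0,0), distance |1-0|+|0-0| = 1
Tile 15: at (1,1), goal (3,2), distance |1-3|+|1-2| = 3
Tile 14: at (1,3), goal (3,1), distance |1-3|+|3-1| = 4
Tile 12: at (2,0), goal (2,3), distance |2-2|+|0-3| = 3
Tile 7: at (2,1), goal (1,2), distance |2-1|+|1-2| = 2
Tile 10: at (2,2), goal (2,1), distance |2-2|+|2-1| = 1
Tile 2: at (2,3), goal (0,1), distance |2-0|+|3-1| = 4
Tile 3: at (3,0), goal (0,2), distance |3-0|+|0-2| = 5
Tile 11: at (3,1), goal (2,2), distance |3-2|+|1-2| = 2
Tile 4: at (3,2), goal (0,3), distance |3-0|+|2-3| = 4
Tile 6: at (3,3), goal (1,1), distance |3-1|+|3-1| = 4
Sum: 1 + 4 + 2 + 5 + 1 + 3 + 4 + 3 + 2 + 1 + 4 + 5 + 2 + 4 + 4 = 45

Answer: 45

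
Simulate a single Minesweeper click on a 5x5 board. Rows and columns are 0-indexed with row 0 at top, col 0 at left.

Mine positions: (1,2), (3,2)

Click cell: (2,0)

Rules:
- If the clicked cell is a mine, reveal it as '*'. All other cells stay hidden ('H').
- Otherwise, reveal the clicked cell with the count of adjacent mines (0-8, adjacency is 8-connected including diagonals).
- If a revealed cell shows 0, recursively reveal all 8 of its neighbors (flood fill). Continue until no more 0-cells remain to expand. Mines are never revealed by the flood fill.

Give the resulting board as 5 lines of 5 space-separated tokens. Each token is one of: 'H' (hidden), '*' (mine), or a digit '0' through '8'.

0 1 H H H
0 1 H H H
0 2 H H H
0 1 H H H
0 1 H H H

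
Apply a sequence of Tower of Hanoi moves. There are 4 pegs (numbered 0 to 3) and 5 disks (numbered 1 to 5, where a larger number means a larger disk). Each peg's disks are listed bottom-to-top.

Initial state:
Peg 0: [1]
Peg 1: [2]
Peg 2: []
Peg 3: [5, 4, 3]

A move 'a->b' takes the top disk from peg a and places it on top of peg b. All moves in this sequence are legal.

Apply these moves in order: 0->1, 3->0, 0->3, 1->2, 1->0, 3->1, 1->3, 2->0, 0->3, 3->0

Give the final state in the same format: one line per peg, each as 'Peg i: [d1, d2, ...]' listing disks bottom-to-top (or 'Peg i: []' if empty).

Answer: Peg 0: [2, 1]
Peg 1: []
Peg 2: []
Peg 3: [5, 4, 3]

Derivation:
After move 1 (0->1):
Peg 0: []
Peg 1: [2, 1]
Peg 2: []
Peg 3: [5, 4, 3]

After move 2 (3->0):
Peg 0: [3]
Peg 1: [2, 1]
Peg 2: []
Peg 3: [5, 4]

After move 3 (0->3):
Peg 0: []
Peg 1: [2, 1]
Peg 2: []
Peg 3: [5, 4, 3]

After move 4 (1->2):
Peg 0: []
Peg 1: [2]
Peg 2: [1]
Peg 3: [5, 4, 3]

After move 5 (1->0):
Peg 0: [2]
Peg 1: []
Peg 2: [1]
Peg 3: [5, 4, 3]

After move 6 (3->1):
Peg 0: [2]
Peg 1: [3]
Peg 2: [1]
Peg 3: [5, 4]

After move 7 (1->3):
Peg 0: [2]
Peg 1: []
Peg 2: [1]
Peg 3: [5, 4, 3]

After move 8 (2->0):
Peg 0: [2, 1]
Peg 1: []
Peg 2: []
Peg 3: [5, 4, 3]

After move 9 (0->3):
Peg 0: [2]
Peg 1: []
Peg 2: []
Peg 3: [5, 4, 3, 1]

After move 10 (3->0):
Peg 0: [2, 1]
Peg 1: []
Peg 2: []
Peg 3: [5, 4, 3]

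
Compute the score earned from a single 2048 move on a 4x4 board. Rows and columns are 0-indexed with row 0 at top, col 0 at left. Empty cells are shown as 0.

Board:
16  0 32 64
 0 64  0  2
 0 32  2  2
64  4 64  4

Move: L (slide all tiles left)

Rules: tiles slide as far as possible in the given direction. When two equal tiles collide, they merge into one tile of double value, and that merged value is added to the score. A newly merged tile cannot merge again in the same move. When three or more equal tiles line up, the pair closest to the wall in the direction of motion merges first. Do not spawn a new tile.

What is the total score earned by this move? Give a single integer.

Answer: 4

Derivation:
Slide left:
row 0: [16, 0, 32, 64] -> [16, 32, 64, 0]  score +0 (running 0)
row 1: [0, 64, 0, 2] -> [64, 2, 0, 0]  score +0 (running 0)
row 2: [0, 32, 2, 2] -> [32, 4, 0, 0]  score +4 (running 4)
row 3: [64, 4, 64, 4] -> [64, 4, 64, 4]  score +0 (running 4)
Board after move:
16 32 64  0
64  2  0  0
32  4  0  0
64  4 64  4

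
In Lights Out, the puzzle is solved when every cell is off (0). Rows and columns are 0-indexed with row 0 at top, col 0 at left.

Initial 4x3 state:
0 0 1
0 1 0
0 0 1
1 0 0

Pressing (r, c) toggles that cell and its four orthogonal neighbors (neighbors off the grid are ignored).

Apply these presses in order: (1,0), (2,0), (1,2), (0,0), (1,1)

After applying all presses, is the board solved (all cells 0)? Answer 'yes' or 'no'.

After press 1 at (1,0):
1 0 1
1 0 0
1 0 1
1 0 0

After press 2 at (2,0):
1 0 1
0 0 0
0 1 1
0 0 0

After press 3 at (1,2):
1 0 0
0 1 1
0 1 0
0 0 0

After press 4 at (0,0):
0 1 0
1 1 1
0 1 0
0 0 0

After press 5 at (1,1):
0 0 0
0 0 0
0 0 0
0 0 0

Lights still on: 0

Answer: yes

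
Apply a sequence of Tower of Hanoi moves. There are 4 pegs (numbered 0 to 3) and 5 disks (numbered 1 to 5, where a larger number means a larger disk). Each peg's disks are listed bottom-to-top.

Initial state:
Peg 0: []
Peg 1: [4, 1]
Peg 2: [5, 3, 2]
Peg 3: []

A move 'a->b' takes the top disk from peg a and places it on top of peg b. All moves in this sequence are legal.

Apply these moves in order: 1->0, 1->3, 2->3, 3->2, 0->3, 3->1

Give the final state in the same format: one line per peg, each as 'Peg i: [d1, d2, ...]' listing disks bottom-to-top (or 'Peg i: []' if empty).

After move 1 (1->0):
Peg 0: [1]
Peg 1: [4]
Peg 2: [5, 3, 2]
Peg 3: []

After move 2 (1->3):
Peg 0: [1]
Peg 1: []
Peg 2: [5, 3, 2]
Peg 3: [4]

After move 3 (2->3):
Peg 0: [1]
Peg 1: []
Peg 2: [5, 3]
Peg 3: [4, 2]

After move 4 (3->2):
Peg 0: [1]
Peg 1: []
Peg 2: [5, 3, 2]
Peg 3: [4]

After move 5 (0->3):
Peg 0: []
Peg 1: []
Peg 2: [5, 3, 2]
Peg 3: [4, 1]

After move 6 (3->1):
Peg 0: []
Peg 1: [1]
Peg 2: [5, 3, 2]
Peg 3: [4]

Answer: Peg 0: []
Peg 1: [1]
Peg 2: [5, 3, 2]
Peg 3: [4]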